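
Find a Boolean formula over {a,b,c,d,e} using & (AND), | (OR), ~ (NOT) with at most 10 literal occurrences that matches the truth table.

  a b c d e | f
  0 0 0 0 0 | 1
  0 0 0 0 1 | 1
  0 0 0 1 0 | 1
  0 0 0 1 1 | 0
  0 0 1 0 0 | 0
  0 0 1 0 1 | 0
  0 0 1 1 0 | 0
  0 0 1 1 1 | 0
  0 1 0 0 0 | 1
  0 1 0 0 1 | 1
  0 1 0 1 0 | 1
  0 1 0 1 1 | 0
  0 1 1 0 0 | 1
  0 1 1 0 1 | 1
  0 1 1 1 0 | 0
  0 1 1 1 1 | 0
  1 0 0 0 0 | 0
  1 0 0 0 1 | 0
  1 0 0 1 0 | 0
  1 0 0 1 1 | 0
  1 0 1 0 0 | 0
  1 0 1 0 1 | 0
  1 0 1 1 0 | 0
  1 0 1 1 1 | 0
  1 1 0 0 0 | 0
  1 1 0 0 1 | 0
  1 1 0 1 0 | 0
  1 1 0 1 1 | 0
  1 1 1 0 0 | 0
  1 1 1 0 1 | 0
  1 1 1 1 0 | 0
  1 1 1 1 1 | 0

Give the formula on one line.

  ~a = 11111111111111110000000000000000
  ~c = 11110000111100001111000011110000
  (~a & ~c) = 11110000111100000000000000000000
  ~d = 11001100110011001100110011001100
  (~d & b) = 00000000110011000000000011001100
  ((~a & ~c) | (~d & b)) = 11110000111111000000000011001100
  (((~a & ~c) | (~d & b)) | ~c) = 11110000111111001111000011111100
  ~e = 10101010101010101010101010101010
  (~e | ~d) = 11101110111011101110111011101110
  (~a & (~e | ~d)) = 11101110111011100000000000000000
  ((((~a & ~c) | (~d & b)) | ~c) & (~a & (~e | ~d))) = 11100000111011000000000000000000

((((~a & ~c) | (~d & b)) | ~c) & (~a & (~e | ~d)))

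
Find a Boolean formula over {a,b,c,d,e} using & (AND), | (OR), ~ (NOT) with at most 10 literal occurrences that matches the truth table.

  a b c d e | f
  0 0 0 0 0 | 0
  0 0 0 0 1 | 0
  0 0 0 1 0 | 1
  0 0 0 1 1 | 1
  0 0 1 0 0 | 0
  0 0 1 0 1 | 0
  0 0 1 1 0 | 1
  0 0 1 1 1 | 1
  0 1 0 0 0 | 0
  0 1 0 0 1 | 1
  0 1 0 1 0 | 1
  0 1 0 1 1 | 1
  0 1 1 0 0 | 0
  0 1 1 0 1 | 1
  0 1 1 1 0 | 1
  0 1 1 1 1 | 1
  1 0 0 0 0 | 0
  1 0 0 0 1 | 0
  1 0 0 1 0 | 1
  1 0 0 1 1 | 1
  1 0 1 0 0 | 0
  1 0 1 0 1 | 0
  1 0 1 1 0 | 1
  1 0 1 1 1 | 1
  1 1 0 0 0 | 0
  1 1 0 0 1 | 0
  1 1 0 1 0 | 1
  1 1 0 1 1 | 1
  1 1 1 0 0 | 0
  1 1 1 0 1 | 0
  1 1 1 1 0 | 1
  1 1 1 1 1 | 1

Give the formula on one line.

  (e & b) = 00000000010101010000000001010101
  ~a = 11111111111111110000000000000000
  (a & d) = 00000000000000000011001100110011
  ~e = 10101010101010101010101010101010
  ((a & d) & ~e) = 00000000000000000010001000100010
  (~a | ((a & d) & ~e)) = 11111111111111110010001000100010
  ((e & b) & (~a | ((a & d) & ~e))) = 00000000010101010000000000000000
  (((e & b) & (~a | ((a & d) & ~e))) | d) = 00110011011101110011001100110011

(((e & b) & (~a | ((a & d) & ~e))) | d)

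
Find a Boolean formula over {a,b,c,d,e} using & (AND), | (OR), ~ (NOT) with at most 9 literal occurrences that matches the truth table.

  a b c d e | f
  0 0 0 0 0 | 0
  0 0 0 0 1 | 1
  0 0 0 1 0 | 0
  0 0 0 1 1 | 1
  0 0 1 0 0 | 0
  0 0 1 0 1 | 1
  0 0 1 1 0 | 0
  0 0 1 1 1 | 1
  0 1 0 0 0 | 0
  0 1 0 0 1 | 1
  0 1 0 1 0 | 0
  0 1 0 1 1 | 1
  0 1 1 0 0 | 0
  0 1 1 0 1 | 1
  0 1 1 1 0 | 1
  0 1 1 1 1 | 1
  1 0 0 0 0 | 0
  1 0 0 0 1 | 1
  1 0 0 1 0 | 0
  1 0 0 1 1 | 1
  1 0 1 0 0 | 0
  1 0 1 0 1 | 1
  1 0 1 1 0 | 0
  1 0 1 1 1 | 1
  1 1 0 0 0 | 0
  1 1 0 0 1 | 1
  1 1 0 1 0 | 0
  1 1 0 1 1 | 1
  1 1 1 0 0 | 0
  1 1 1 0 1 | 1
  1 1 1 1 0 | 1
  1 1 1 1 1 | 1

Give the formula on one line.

(((b & d) & ((d | a) & c)) | e)

  (b & d) = 00000000001100110000000000110011
  (d | a) = 00110011001100111111111111111111
  ((d | a) & c) = 00000011000000110000111100001111
  ((b & d) & ((d | a) & c)) = 00000000000000110000000000000011
  (((b & d) & ((d | a) & c)) | e) = 01010101010101110101010101010111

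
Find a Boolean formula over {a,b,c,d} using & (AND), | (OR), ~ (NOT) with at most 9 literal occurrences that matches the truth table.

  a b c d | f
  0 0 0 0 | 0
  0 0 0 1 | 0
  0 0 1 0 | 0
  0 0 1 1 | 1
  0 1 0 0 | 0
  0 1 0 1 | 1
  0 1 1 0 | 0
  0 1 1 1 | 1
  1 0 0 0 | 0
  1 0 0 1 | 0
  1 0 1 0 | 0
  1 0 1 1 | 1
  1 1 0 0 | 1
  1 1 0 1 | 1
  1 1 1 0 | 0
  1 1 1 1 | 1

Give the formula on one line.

(((d & c) | (b & (((b & ~c) | ~a) | d))) & (d | a))

  (d & c) = 0001000100010001
  ~c = 1100110011001100
  (b & ~c) = 0000110000001100
  ~a = 1111111100000000
  ((b & ~c) | ~a) = 1111111100001100
  (((b & ~c) | ~a) | d) = 1111111101011101
  (b & (((b & ~c) | ~a) | d)) = 0000111100001101
  ((d & c) | (b & (((b & ~c) | ~a) | d))) = 0001111100011101
  (d | a) = 0101010111111111
  (((d & c) | (b & (((b & ~c) | ~a) | d))) & (d | a)) = 0001010100011101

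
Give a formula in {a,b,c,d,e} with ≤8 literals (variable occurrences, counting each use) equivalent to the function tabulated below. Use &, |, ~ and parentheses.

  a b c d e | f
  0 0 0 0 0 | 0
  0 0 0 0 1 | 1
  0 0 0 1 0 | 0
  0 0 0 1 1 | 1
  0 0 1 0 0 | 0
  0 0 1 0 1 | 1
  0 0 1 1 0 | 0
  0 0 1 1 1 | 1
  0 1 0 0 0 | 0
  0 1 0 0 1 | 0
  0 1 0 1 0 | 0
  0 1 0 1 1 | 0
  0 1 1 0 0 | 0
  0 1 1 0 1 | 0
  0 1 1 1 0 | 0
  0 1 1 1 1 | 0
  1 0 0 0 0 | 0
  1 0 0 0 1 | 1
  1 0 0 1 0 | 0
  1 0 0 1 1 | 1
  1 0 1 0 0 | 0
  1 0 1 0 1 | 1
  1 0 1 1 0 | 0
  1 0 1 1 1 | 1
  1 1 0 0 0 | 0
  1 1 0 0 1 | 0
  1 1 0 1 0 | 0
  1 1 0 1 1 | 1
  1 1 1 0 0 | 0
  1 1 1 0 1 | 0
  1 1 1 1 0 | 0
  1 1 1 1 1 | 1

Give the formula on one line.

(((e & a) & d) | (e & ~b))

  (e & a) = 00000000000000000101010101010101
  ((e & a) & d) = 00000000000000000001000100010001
  ~b = 11111111000000001111111100000000
  (e & ~b) = 01010101000000000101010100000000
  (((e & a) & d) | (e & ~b)) = 01010101000000000101010100010001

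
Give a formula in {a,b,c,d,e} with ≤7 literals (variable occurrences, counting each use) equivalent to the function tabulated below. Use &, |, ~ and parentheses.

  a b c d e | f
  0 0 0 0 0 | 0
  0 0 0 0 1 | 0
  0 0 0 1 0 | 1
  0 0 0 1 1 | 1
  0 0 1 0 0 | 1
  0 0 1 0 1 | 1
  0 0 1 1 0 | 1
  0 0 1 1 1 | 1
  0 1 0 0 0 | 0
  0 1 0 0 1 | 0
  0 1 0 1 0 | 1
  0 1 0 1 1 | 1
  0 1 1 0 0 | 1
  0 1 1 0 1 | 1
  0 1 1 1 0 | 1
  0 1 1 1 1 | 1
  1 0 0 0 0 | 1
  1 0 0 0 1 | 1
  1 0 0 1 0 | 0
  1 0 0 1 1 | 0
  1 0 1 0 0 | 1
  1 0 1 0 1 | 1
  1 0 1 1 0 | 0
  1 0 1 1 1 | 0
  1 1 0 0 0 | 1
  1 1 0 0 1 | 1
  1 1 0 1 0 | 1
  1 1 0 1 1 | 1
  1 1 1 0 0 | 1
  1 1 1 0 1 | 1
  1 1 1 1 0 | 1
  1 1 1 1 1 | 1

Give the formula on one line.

(((b | ~d) | ~a) & ((a | c) | d))

  ~d = 11001100110011001100110011001100
  (b | ~d) = 11001100111111111100110011111111
  ~a = 11111111111111110000000000000000
  ((b | ~d) | ~a) = 11111111111111111100110011111111
  (a | c) = 00001111000011111111111111111111
  ((a | c) | d) = 00111111001111111111111111111111
  (((b | ~d) | ~a) & ((a | c) | d)) = 00111111001111111100110011111111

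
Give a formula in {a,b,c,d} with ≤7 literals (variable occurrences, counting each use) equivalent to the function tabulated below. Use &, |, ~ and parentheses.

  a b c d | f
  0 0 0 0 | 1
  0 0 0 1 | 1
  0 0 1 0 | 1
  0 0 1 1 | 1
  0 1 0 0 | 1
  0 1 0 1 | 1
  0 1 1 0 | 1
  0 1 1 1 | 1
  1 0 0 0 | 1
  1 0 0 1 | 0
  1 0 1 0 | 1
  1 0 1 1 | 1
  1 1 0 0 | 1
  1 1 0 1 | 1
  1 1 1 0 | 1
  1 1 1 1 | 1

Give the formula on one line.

(((c | ~d) | ((c & d) | ~a)) | (b & ~c))

  ~d = 1010101010101010
  (c | ~d) = 1011101110111011
  (c & d) = 0001000100010001
  ~a = 1111111100000000
  ((c & d) | ~a) = 1111111100010001
  ((c | ~d) | ((c & d) | ~a)) = 1111111110111011
  ~c = 1100110011001100
  (b & ~c) = 0000110000001100
  (((c | ~d) | ((c & d) | ~a)) | (b & ~c)) = 1111111110111111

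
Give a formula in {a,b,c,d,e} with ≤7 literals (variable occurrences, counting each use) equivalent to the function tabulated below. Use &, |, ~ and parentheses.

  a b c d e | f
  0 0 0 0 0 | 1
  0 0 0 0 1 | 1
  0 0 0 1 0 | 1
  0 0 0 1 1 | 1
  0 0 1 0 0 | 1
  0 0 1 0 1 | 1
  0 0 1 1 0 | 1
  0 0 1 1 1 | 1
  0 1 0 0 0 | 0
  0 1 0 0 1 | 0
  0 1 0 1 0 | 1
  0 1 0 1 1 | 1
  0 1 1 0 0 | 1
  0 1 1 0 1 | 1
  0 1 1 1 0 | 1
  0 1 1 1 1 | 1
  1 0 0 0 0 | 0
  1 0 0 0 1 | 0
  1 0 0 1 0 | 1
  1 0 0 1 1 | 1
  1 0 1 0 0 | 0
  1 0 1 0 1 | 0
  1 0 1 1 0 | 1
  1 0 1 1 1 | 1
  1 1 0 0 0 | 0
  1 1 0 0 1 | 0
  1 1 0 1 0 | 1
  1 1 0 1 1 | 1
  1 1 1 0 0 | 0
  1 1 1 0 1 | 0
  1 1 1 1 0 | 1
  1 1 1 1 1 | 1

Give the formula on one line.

(d | ((~b | c) & ~a))

  ~b = 11111111000000001111111100000000
  (~b | c) = 11111111000011111111111100001111
  ~a = 11111111111111110000000000000000
  ((~b | c) & ~a) = 11111111000011110000000000000000
  (d | ((~b | c) & ~a)) = 11111111001111110011001100110011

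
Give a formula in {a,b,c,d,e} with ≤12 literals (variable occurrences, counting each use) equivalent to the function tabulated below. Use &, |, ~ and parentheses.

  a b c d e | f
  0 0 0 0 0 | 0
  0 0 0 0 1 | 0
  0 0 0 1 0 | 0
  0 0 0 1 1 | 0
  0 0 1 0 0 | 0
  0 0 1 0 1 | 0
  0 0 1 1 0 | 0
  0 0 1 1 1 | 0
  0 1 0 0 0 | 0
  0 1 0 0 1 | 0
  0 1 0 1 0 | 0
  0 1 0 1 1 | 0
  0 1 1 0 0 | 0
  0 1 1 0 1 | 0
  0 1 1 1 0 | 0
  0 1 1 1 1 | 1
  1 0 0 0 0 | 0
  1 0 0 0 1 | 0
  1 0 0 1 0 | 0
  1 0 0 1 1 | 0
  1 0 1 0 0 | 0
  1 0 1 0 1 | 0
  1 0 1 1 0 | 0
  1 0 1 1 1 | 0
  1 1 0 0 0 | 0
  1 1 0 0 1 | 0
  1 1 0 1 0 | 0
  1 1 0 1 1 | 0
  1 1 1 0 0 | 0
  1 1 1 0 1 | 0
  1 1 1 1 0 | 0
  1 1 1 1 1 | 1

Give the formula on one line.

(((d & (b | (a & ~e))) & e) & (c & (d | (b | e))))

  ~e = 10101010101010101010101010101010
  (a & ~e) = 00000000000000001010101010101010
  (b | (a & ~e)) = 00000000111111111010101011111111
  (d & (b | (a & ~e))) = 00000000001100110010001000110011
  ((d & (b | (a & ~e))) & e) = 00000000000100010000000000010001
  (b | e) = 01010101111111110101010111111111
  (d | (b | e)) = 01110111111111110111011111111111
  (c & (d | (b | e))) = 00000111000011110000011100001111
  (((d & (b | (a & ~e))) & e) & (c & (d | (b | e)))) = 00000000000000010000000000000001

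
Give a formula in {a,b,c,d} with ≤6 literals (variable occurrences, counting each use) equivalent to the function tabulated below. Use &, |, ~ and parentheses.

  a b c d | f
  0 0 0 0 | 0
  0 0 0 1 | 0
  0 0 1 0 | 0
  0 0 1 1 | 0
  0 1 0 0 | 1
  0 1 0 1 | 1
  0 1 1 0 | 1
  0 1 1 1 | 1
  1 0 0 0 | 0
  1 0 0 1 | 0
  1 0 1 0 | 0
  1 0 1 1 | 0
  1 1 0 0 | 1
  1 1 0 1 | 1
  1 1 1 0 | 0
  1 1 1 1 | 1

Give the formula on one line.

(b & (~c | (~a | d)))

  ~c = 1100110011001100
  ~a = 1111111100000000
  (~a | d) = 1111111101010101
  (~c | (~a | d)) = 1111111111011101
  (b & (~c | (~a | d))) = 0000111100001101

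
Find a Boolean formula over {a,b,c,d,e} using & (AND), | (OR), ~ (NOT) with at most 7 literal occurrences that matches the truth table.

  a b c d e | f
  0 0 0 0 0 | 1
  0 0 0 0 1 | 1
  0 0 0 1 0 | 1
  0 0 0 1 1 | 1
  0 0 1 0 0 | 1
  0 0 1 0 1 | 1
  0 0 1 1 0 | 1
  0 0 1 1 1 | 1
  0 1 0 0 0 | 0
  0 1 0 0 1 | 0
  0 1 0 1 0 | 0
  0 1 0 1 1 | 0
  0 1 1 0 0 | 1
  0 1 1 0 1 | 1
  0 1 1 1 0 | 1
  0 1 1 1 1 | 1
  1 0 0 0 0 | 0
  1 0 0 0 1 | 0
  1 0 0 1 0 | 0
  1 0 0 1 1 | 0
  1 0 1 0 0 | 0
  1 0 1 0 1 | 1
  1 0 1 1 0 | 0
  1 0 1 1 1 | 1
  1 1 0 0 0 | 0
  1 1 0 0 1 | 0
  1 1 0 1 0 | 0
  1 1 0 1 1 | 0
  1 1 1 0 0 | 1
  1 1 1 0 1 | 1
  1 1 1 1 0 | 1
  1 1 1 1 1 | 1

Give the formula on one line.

((~a & ~b) | ((e | b) & c))

  ~a = 11111111111111110000000000000000
  ~b = 11111111000000001111111100000000
  (~a & ~b) = 11111111000000000000000000000000
  (e | b) = 01010101111111110101010111111111
  ((e | b) & c) = 00000101000011110000010100001111
  ((~a & ~b) | ((e | b) & c)) = 11111111000011110000010100001111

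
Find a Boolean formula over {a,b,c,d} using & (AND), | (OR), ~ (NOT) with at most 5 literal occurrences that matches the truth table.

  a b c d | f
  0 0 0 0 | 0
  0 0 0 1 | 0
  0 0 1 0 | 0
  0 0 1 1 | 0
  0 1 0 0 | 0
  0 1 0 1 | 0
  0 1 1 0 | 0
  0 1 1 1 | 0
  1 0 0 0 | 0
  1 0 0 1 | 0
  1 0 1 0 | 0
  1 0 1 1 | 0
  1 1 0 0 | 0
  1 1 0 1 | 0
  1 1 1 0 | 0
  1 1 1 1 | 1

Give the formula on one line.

((b & (a & d)) & (c & a))

  (a & d) = 0000000001010101
  (b & (a & d)) = 0000000000000101
  (c & a) = 0000000000110011
  ((b & (a & d)) & (c & a)) = 0000000000000001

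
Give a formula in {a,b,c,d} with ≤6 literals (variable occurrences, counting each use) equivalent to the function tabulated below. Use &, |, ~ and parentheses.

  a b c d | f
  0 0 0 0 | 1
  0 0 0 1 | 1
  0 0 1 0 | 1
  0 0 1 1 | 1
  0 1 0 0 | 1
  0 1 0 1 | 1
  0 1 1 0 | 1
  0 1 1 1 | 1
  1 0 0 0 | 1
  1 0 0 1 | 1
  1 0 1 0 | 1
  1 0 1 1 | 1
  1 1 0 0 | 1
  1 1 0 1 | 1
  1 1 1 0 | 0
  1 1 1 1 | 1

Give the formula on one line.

  ~a = 1111111100000000
  ~c = 1100110011001100
  (d | ~c) = 1101110111011101
  (~a | (d | ~c)) = 1111111111011101
  (c | d) = 0111011101110111
  ~b = 1111000011110000
  ((c | d) & ~b) = 0111000001110000
  ((~a | (d | ~c)) | ((c | d) & ~b)) = 1111111111111101

((~a | (d | ~c)) | ((c | d) & ~b))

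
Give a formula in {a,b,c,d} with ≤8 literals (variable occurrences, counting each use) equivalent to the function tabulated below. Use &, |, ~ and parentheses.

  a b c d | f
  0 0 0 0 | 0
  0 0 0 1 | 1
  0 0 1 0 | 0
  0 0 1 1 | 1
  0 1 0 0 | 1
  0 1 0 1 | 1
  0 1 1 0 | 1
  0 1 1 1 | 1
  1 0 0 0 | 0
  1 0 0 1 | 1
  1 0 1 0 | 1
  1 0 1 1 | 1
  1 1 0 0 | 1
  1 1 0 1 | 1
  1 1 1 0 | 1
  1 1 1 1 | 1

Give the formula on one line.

  ~b = 1111000011110000
  (c & ~b) = 0011000000110000
  ((c & ~b) & a) = 0000000000110000
  (d | ((c & ~b) & a)) = 0101010101110101
  ~d = 1010101010101010
  (b & ~d) = 0000101000001010
  ((d | ((c & ~b) & a)) | (b & ~d)) = 0101111101111111

((d | ((c & ~b) & a)) | (b & ~d))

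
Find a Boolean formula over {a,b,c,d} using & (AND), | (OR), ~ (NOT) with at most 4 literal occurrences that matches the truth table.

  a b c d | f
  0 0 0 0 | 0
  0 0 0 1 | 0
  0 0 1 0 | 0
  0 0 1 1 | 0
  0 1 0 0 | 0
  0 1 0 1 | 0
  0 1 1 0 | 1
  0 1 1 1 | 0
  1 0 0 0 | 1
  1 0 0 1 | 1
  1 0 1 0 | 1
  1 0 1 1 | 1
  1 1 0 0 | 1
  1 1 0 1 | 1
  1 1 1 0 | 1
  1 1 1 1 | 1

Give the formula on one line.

  ~d = 1010101010101010
  (c & ~d) = 0010001000100010
  ((c & ~d) & b) = 0000001000000010
  (((c & ~d) & b) | a) = 0000001011111111

(((c & ~d) & b) | a)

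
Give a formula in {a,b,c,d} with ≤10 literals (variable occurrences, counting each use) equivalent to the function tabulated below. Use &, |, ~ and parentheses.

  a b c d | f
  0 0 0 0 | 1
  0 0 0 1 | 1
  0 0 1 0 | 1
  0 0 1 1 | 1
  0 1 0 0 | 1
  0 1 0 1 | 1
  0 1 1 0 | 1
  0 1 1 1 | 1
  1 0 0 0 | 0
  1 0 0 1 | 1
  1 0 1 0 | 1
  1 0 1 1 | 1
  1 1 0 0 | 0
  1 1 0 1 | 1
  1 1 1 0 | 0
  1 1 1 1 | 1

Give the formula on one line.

  ~a = 1111111100000000
  (~a | d) = 1111111101010101
  ~b = 1111000011110000
  (c & ~b) = 0011000000110000
  ~d = 1010101010101010
  (a & ~d) = 0000000010101010
  (~b & ~a) = 1111000000000000
  ((a & ~d) | (~b & ~a)) = 1111000010101010
  ((c & ~b) & ((a & ~d) | (~b & ~a))) = 0011000000100000
  ((~a | d) | ((c & ~b) & ((a & ~d) | (~b & ~a)))) = 1111111101110101

((~a | d) | ((c & ~b) & ((a & ~d) | (~b & ~a))))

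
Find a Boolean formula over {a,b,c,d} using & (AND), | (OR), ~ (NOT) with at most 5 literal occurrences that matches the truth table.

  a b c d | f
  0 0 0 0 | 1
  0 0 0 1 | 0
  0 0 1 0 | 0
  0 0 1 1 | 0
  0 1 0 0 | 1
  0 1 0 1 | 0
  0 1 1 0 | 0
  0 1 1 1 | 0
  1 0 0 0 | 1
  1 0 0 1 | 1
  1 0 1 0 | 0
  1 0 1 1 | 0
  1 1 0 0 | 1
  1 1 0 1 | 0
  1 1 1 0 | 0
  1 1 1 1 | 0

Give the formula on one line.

  ~c = 1100110011001100
  ~b = 1111000011110000
  (~c & ~b) = 1100000011000000
  ((~c & ~b) & a) = 0000000011000000
  ~d = 1010101010101010
  (~c & ~d) = 1000100010001000
  (((~c & ~b) & a) | (~c & ~d)) = 1000100011001000

(((~c & ~b) & a) | (~c & ~d))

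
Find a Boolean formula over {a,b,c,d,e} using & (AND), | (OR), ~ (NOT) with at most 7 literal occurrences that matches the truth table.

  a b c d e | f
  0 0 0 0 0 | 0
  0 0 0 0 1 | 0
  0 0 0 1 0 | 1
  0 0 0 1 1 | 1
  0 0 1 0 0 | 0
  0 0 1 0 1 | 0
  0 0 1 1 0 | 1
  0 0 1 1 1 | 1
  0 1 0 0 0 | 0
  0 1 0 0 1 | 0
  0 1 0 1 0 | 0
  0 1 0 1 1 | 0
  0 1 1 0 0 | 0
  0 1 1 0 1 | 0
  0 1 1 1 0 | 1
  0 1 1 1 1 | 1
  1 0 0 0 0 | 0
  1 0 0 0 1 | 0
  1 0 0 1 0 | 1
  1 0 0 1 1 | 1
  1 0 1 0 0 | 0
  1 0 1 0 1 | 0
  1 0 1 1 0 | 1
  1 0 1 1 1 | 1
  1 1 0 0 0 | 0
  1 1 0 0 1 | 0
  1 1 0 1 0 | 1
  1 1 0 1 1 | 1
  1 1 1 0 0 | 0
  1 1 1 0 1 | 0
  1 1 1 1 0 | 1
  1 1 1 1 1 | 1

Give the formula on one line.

  ~b = 11111111000000001111111100000000
  (a | ~b) = 11111111000000001111111111111111
  ~d = 11001100110011001100110011001100
  (c | ~d) = 11001111110011111100111111001111
  ((a | ~b) | (c | ~d)) = 11111111110011111111111111111111
  (((a | ~b) | (c | ~d)) & d) = 00110011000000110011001100110011

(((a | ~b) | (c | ~d)) & d)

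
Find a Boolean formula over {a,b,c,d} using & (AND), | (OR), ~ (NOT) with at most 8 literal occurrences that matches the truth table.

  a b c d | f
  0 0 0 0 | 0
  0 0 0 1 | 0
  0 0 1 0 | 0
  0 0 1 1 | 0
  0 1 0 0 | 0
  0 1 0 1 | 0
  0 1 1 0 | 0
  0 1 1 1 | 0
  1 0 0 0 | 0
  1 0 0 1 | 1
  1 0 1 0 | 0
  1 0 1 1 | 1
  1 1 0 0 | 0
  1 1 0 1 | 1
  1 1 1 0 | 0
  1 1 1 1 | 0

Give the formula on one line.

((d & a) & ((~c | ~b) & a))

  (d & a) = 0000000001010101
  ~c = 1100110011001100
  ~b = 1111000011110000
  (~c | ~b) = 1111110011111100
  ((~c | ~b) & a) = 0000000011111100
  ((d & a) & ((~c | ~b) & a)) = 0000000001010100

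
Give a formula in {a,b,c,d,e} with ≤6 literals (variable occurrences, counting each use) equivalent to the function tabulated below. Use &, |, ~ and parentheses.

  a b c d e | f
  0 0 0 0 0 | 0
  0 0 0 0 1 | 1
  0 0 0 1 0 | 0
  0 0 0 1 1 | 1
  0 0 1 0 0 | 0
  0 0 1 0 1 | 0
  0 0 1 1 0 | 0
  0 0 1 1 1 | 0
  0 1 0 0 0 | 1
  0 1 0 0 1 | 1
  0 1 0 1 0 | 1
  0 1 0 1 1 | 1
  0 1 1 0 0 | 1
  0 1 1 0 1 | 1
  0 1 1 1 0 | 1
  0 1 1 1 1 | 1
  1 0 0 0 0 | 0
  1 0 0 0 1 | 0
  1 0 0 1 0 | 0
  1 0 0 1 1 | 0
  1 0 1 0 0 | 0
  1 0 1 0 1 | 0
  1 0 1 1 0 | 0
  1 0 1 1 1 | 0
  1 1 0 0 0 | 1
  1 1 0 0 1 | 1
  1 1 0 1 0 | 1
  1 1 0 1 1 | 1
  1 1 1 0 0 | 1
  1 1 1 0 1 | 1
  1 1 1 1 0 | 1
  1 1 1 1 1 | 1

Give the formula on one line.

(b | (~c & (e & ~a)))

  ~c = 11110000111100001111000011110000
  ~a = 11111111111111110000000000000000
  (e & ~a) = 01010101010101010000000000000000
  (~c & (e & ~a)) = 01010000010100000000000000000000
  (b | (~c & (e & ~a))) = 01010000111111110000000011111111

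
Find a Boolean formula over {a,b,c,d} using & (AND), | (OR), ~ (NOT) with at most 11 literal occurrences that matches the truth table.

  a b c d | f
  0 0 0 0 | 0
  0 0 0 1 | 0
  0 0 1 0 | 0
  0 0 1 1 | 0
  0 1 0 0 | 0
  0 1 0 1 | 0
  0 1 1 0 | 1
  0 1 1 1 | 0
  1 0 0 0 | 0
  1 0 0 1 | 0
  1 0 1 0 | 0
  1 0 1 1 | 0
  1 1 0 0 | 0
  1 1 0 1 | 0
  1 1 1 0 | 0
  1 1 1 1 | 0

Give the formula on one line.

((d | (c & ~a)) & ((~d & b) & (~b | (~d & c))))

  ~a = 1111111100000000
  (c & ~a) = 0011001100000000
  (d | (c & ~a)) = 0111011101010101
  ~d = 1010101010101010
  (~d & b) = 0000101000001010
  ~b = 1111000011110000
  (~d & c) = 0010001000100010
  (~b | (~d & c)) = 1111001011110010
  ((~d & b) & (~b | (~d & c))) = 0000001000000010
  ((d | (c & ~a)) & ((~d & b) & (~b | (~d & c)))) = 0000001000000000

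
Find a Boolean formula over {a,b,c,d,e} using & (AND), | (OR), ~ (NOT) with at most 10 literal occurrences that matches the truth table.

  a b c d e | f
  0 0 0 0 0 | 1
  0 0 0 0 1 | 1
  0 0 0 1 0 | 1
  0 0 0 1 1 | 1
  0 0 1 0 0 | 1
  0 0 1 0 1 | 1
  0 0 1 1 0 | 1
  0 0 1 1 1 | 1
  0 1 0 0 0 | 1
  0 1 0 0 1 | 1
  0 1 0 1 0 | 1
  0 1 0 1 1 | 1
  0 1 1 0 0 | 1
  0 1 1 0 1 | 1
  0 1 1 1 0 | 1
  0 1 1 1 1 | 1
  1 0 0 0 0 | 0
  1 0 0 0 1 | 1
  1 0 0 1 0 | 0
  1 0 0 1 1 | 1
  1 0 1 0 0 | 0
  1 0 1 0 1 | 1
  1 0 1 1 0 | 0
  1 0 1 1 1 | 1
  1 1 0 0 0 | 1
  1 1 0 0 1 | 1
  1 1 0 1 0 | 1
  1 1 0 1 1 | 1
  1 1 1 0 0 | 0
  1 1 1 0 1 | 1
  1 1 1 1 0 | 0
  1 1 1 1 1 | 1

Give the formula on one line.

((~c & (((c | ~e) | (~d & e)) & b)) | (e | ~a))

  ~c = 11110000111100001111000011110000
  ~e = 10101010101010101010101010101010
  (c | ~e) = 10101111101011111010111110101111
  ~d = 11001100110011001100110011001100
  (~d & e) = 01000100010001000100010001000100
  ((c | ~e) | (~d & e)) = 11101111111011111110111111101111
  (((c | ~e) | (~d & e)) & b) = 00000000111011110000000011101111
  (~c & (((c | ~e) | (~d & e)) & b)) = 00000000111000000000000011100000
  ~a = 11111111111111110000000000000000
  (e | ~a) = 11111111111111110101010101010101
  ((~c & (((c | ~e) | (~d & e)) & b)) | (e | ~a)) = 11111111111111110101010111110101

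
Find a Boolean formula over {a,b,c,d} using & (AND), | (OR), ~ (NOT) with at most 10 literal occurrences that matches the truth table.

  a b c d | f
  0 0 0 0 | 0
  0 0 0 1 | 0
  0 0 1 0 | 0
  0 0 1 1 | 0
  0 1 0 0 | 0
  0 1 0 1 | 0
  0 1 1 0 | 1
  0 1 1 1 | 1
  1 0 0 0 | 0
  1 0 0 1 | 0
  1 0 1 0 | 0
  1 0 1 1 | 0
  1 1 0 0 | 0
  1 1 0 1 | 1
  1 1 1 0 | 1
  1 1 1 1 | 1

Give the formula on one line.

((((d & a) | (~c & ~b)) | (((~d | b) | a) & c)) & b)

  (d & a) = 0000000001010101
  ~c = 1100110011001100
  ~b = 1111000011110000
  (~c & ~b) = 1100000011000000
  ((d & a) | (~c & ~b)) = 1100000011010101
  ~d = 1010101010101010
  (~d | b) = 1010111110101111
  ((~d | b) | a) = 1010111111111111
  (((~d | b) | a) & c) = 0010001100110011
  (((d & a) | (~c & ~b)) | (((~d | b) | a) & c)) = 1110001111110111
  ((((d & a) | (~c & ~b)) | (((~d | b) | a) & c)) & b) = 0000001100000111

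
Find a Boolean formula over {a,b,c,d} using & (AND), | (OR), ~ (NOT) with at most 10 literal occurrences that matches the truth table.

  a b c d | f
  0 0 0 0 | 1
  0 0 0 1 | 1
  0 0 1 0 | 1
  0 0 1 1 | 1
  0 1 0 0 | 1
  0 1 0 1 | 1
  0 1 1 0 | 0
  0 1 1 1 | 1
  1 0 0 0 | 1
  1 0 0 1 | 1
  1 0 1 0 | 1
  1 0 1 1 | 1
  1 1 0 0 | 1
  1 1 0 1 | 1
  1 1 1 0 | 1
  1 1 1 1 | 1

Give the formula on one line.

  ~d = 1010101010101010
  ~c = 1100110011001100
  ~b = 1111000011110000
  (~c | ~b) = 1111110011111100
  (~d & (~c | ~b)) = 1010100010101000
  (~c | a) = 1100110011111111
  (d & c) = 0001000100010001
  ((~c | a) | (d & c)) = 1101110111111111
  ((~d & (~c | ~b)) | ((~c | a) | (d & c))) = 1111110111111111

((~d & (~c | ~b)) | ((~c | a) | (d & c)))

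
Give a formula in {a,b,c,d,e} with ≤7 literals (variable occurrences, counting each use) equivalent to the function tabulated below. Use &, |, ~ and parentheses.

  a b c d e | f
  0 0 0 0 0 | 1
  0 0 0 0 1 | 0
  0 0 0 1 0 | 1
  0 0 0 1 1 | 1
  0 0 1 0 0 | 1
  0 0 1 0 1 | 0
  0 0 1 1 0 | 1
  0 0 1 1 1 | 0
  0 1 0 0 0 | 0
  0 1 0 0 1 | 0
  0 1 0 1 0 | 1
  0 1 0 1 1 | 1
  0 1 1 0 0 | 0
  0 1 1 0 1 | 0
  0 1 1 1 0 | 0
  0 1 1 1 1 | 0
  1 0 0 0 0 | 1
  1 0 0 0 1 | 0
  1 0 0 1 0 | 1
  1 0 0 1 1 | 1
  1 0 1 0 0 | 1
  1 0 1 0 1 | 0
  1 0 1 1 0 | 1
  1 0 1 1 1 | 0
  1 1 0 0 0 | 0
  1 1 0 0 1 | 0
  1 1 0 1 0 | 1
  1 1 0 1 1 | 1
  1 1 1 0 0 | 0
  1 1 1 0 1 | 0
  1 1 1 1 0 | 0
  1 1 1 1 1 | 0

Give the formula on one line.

((~e & ~b) | (d & ~c))

  ~e = 10101010101010101010101010101010
  ~b = 11111111000000001111111100000000
  (~e & ~b) = 10101010000000001010101000000000
  ~c = 11110000111100001111000011110000
  (d & ~c) = 00110000001100000011000000110000
  ((~e & ~b) | (d & ~c)) = 10111010001100001011101000110000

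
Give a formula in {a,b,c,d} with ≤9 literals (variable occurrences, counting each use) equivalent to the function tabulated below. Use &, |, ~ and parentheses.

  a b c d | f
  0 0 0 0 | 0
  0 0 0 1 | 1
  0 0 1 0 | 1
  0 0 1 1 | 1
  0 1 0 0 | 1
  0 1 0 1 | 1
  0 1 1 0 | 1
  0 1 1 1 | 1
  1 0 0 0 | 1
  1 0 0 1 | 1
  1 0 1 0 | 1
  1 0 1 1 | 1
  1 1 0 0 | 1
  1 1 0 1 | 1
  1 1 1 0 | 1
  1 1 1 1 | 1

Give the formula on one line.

  (b | a) = 0000111111111111
  (d | (b | a)) = 0101111111111111
  ~a = 1111111100000000
  (~a | c) = 1111111100110011
  ((~a | c) & d) = 0101010100010001
  (c & ~a) = 0011001100000000
  (((~a | c) & d) | (c & ~a)) = 0111011100010001
  (d | (((~a | c) & d) | (c & ~a))) = 0111011101010101
  ((d | (b | a)) | (d | (((~a | c) & d) | (c & ~a)))) = 0111111111111111

((d | (b | a)) | (d | (((~a | c) & d) | (c & ~a))))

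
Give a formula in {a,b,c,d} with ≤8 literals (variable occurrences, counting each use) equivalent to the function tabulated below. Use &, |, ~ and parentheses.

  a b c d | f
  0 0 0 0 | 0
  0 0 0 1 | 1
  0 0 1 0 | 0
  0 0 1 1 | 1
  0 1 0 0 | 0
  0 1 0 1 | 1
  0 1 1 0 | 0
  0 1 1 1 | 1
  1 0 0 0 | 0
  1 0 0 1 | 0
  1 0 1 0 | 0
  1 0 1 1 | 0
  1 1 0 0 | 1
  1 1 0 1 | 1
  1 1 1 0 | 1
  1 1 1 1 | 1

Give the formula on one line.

((b & a) | ((~a | ~d) & d))

  (b & a) = 0000000000001111
  ~a = 1111111100000000
  ~d = 1010101010101010
  (~a | ~d) = 1111111110101010
  ((~a | ~d) & d) = 0101010100000000
  ((b & a) | ((~a | ~d) & d)) = 0101010100001111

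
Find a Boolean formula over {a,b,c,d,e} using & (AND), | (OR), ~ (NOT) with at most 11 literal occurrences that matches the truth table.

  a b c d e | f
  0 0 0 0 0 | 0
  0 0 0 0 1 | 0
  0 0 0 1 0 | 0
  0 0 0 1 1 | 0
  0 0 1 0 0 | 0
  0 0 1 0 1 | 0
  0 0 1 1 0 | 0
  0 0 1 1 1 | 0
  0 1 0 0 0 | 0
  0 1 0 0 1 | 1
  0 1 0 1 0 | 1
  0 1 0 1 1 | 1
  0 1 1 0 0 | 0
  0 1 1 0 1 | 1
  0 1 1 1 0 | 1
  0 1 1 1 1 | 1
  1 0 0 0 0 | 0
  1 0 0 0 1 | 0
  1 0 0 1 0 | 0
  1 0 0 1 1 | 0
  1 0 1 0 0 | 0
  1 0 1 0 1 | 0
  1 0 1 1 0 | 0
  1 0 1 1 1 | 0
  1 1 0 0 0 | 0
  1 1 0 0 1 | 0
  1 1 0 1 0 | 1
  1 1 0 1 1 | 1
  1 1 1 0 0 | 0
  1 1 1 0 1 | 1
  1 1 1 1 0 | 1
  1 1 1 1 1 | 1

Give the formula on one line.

(((c & ((e | ~b) & b)) | ((e & b) & ~a)) | (d & b))

  ~b = 11111111000000001111111100000000
  (e | ~b) = 11111111010101011111111101010101
  ((e | ~b) & b) = 00000000010101010000000001010101
  (c & ((e | ~b) & b)) = 00000000000001010000000000000101
  (e & b) = 00000000010101010000000001010101
  ~a = 11111111111111110000000000000000
  ((e & b) & ~a) = 00000000010101010000000000000000
  ((c & ((e | ~b) & b)) | ((e & b) & ~a)) = 00000000010101010000000000000101
  (d & b) = 00000000001100110000000000110011
  (((c & ((e | ~b) & b)) | ((e & b) & ~a)) | (d & b)) = 00000000011101110000000000110111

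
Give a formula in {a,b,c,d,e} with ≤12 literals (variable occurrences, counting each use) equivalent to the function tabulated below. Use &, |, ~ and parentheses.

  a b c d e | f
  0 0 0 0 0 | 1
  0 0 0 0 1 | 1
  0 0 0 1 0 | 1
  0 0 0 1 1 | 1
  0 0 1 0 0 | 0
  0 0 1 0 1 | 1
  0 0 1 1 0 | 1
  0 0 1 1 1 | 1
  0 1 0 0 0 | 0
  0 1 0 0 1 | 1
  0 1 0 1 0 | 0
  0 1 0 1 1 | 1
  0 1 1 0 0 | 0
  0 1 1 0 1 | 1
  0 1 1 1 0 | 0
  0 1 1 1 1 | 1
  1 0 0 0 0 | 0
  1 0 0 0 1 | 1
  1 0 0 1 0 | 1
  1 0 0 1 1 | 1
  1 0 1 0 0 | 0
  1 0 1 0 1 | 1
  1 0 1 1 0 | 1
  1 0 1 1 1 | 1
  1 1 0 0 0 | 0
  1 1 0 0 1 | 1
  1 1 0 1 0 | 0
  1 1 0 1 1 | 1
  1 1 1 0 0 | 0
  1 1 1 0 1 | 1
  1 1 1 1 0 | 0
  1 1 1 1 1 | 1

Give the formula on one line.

((e | ~b) & ((e | (~b & d)) | ((~c | (~a & b)) & ~a)))

  ~b = 11111111000000001111111100000000
  (e | ~b) = 11111111010101011111111101010101
  (~b & d) = 00110011000000000011001100000000
  (e | (~b & d)) = 01110111010101010111011101010101
  ~c = 11110000111100001111000011110000
  ~a = 11111111111111110000000000000000
  (~a & b) = 00000000111111110000000000000000
  (~c | (~a & b)) = 11110000111111111111000011110000
  ((~c | (~a & b)) & ~a) = 11110000111111110000000000000000
  ((e | (~b & d)) | ((~c | (~a & b)) & ~a)) = 11110111111111110111011101010101
  ((e | ~b) & ((e | (~b & d)) | ((~c | (~a & b)) & ~a))) = 11110111010101010111011101010101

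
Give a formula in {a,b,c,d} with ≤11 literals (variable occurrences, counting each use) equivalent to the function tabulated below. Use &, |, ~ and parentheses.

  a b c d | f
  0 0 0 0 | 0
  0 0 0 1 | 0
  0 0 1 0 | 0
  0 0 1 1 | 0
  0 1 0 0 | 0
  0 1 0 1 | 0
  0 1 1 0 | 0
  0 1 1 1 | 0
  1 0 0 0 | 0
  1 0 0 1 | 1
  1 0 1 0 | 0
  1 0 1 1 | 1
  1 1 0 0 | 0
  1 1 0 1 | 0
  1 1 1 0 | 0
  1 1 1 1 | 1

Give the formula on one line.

((d & (~b | a)) & ((~b & a) | ((d | ~b) & (c & a))))

  ~b = 1111000011110000
  (~b | a) = 1111000011111111
  (d & (~b | a)) = 0101000001010101
  (~b & a) = 0000000011110000
  (d | ~b) = 1111010111110101
  (c & a) = 0000000000110011
  ((d | ~b) & (c & a)) = 0000000000110001
  ((~b & a) | ((d | ~b) & (c & a))) = 0000000011110001
  ((d & (~b | a)) & ((~b & a) | ((d | ~b) & (c & a)))) = 0000000001010001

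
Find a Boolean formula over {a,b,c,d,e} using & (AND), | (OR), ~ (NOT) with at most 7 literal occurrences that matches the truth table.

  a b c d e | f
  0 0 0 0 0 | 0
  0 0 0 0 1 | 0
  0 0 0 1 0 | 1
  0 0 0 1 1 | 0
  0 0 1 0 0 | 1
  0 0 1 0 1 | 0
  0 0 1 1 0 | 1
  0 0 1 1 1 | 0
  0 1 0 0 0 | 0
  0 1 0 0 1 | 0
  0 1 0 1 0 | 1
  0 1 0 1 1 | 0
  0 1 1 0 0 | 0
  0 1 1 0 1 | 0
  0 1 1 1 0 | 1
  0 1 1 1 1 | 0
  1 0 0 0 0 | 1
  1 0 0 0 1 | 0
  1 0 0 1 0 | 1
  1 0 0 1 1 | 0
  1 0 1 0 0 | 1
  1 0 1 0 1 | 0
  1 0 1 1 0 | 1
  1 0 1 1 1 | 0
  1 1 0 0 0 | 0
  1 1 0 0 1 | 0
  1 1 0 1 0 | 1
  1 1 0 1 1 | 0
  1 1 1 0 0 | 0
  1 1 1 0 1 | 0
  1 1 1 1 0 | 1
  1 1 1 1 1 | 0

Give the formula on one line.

(~e & (d | ((c | a) & ~b)))

  ~e = 10101010101010101010101010101010
  (c | a) = 00001111000011111111111111111111
  ~b = 11111111000000001111111100000000
  ((c | a) & ~b) = 00001111000000001111111100000000
  (d | ((c | a) & ~b)) = 00111111001100111111111100110011
  (~e & (d | ((c | a) & ~b))) = 00101010001000101010101000100010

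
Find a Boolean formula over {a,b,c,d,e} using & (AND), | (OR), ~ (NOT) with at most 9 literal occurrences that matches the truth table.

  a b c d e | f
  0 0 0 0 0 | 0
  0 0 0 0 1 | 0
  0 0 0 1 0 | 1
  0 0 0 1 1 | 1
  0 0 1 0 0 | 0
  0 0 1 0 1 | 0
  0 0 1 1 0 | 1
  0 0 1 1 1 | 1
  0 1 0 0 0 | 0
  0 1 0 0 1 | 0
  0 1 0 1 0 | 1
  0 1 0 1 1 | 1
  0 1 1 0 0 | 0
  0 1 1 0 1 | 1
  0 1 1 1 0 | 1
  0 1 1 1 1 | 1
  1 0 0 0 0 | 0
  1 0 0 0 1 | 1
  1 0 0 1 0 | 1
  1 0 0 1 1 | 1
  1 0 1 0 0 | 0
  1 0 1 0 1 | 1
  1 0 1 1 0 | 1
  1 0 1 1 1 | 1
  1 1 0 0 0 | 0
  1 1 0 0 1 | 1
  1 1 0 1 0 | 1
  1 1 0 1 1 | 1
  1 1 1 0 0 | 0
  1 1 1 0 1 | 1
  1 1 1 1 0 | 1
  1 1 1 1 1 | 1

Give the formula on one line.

  (d | e) = 01110111011101110111011101110111
  (a & (d | e)) = 00000000000000000111011101110111
  (c & e) = 00000101000001010000010100000101
  (b & (c & e)) = 00000000000001010000000000000101
  ((b & (c & e)) | d) = 00110011001101110011001100110111
  ((a & (d | e)) | ((b & (c & e)) | d)) = 00110011001101110111011101110111

((a & (d | e)) | ((b & (c & e)) | d))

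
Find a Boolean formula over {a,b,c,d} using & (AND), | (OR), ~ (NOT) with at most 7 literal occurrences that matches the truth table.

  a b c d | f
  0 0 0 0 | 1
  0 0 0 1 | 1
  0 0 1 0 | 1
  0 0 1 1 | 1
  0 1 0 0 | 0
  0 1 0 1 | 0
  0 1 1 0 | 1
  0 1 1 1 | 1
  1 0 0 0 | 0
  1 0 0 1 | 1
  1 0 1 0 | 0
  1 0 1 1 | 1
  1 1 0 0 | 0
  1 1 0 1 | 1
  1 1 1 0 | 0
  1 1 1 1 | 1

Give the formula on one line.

  ~b = 1111000011110000
  ~a = 1111111100000000
  (~b & ~a) = 1111000000000000
  (c | (~b & ~a)) = 1111001100110011
  ((c | (~b & ~a)) & ~a) = 1111001100000000
  (a & d) = 0000000001010101
  (((c | (~b & ~a)) & ~a) | (a & d)) = 1111001101010101

(((c | (~b & ~a)) & ~a) | (a & d))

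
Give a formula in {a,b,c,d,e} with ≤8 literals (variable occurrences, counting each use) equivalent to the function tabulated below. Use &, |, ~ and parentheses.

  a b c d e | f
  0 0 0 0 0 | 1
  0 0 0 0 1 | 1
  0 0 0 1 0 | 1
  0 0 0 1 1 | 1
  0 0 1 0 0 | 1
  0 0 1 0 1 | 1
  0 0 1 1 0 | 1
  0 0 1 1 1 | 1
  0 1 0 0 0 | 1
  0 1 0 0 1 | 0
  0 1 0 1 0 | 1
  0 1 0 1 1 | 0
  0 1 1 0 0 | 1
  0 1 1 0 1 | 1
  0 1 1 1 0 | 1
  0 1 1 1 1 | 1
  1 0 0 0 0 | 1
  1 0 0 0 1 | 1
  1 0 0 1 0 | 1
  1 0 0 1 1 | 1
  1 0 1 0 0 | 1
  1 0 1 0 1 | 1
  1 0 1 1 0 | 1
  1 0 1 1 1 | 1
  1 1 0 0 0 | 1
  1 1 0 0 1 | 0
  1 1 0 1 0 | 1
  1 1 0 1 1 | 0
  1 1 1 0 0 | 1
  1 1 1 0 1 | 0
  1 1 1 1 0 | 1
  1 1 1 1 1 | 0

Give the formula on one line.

  ~a = 11111111111111110000000000000000
  (~a & c) = 00001111000011110000000000000000
  ~b = 11111111000000001111111100000000
  ~e = 10101010101010101010101010101010
  (~e | a) = 10101010101010101111111111111111
  (~b & (~e | a)) = 10101010000000001111111100000000
  ((~a & c) | (~b & (~e | a))) = 10101111000011111111111100000000
  (~b | ~e) = 11111111101010101111111110101010
  (((~a & c) | (~b & (~e | a))) | (~b | ~e)) = 11111111101011111111111110101010

(((~a & c) | (~b & (~e | a))) | (~b | ~e))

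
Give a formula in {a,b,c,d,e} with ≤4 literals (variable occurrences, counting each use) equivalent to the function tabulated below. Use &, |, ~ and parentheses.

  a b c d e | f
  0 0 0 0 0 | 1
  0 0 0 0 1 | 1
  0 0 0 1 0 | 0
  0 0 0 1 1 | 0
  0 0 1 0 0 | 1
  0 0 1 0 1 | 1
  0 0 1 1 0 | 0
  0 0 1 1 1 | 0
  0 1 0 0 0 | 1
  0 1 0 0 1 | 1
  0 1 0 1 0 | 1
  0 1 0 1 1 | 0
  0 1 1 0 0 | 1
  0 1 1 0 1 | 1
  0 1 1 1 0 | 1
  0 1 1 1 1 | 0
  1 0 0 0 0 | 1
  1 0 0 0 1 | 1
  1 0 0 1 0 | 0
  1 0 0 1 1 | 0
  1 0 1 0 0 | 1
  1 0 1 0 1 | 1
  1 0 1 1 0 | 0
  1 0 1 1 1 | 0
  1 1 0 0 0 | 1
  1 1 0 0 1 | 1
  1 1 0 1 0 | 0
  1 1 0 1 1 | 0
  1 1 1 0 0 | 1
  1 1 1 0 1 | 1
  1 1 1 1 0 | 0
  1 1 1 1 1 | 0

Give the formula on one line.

  ~e = 10101010101010101010101010101010
  (~e & b) = 00000000101010100000000010101010
  ~a = 11111111111111110000000000000000
  ((~e & b) & ~a) = 00000000101010100000000000000000
  ~d = 11001100110011001100110011001100
  (((~e & b) & ~a) | ~d) = 11001100111011101100110011001100

(((~e & b) & ~a) | ~d)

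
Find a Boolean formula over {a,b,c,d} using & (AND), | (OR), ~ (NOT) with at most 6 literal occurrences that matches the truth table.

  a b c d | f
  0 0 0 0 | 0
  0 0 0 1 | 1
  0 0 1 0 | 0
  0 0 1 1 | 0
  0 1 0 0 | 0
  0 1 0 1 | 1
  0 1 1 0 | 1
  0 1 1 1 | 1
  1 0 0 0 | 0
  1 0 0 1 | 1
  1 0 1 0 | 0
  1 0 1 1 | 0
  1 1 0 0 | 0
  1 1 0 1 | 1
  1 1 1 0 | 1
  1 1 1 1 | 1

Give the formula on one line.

  (d | c) = 0111011101110111
  ~c = 1100110011001100
  (~c & d) = 0100010001000100
  (b | (~c & d)) = 0100111101001111
  ((d | c) & (b | (~c & d))) = 0100011101000111

((d | c) & (b | (~c & d)))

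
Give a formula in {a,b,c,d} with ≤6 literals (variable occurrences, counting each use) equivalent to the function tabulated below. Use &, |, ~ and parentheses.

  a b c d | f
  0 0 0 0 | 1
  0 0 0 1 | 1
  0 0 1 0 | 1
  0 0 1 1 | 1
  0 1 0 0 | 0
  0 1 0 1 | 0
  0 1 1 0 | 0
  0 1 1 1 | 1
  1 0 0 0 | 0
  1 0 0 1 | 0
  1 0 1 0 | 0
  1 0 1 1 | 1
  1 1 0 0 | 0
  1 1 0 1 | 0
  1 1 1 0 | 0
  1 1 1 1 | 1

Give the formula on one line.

((~a & ~b) | (c & d))

  ~a = 1111111100000000
  ~b = 1111000011110000
  (~a & ~b) = 1111000000000000
  (c & d) = 0001000100010001
  ((~a & ~b) | (c & d)) = 1111000100010001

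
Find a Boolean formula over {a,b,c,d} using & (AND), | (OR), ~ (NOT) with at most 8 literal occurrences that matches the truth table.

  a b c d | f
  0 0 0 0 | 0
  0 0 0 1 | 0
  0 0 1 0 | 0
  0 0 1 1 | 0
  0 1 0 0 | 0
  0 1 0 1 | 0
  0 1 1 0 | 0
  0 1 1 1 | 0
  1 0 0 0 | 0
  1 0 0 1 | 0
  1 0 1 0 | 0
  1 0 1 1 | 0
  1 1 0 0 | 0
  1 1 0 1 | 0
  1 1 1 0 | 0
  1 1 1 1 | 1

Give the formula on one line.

  ~b = 1111000011110000
  (a | ~b) = 1111000011111111
  (c & (a | ~b)) = 0011000000110011
  (b & d) = 0000010100000101
  ((c & (a | ~b)) & (b & d)) = 0000000000000001

((c & (a | ~b)) & (b & d))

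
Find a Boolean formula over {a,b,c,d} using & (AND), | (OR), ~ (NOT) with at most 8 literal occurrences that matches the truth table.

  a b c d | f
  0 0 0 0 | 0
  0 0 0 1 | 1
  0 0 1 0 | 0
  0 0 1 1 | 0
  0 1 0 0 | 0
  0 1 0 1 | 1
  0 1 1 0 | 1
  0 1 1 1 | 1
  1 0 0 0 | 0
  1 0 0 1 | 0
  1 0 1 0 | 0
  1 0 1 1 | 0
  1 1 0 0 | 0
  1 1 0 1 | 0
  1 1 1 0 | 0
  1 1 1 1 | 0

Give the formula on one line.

(((~c | b) & ~a) & (a | (c | d)))

  ~c = 1100110011001100
  (~c | b) = 1100111111001111
  ~a = 1111111100000000
  ((~c | b) & ~a) = 1100111100000000
  (c | d) = 0111011101110111
  (a | (c | d)) = 0111011111111111
  (((~c | b) & ~a) & (a | (c | d))) = 0100011100000000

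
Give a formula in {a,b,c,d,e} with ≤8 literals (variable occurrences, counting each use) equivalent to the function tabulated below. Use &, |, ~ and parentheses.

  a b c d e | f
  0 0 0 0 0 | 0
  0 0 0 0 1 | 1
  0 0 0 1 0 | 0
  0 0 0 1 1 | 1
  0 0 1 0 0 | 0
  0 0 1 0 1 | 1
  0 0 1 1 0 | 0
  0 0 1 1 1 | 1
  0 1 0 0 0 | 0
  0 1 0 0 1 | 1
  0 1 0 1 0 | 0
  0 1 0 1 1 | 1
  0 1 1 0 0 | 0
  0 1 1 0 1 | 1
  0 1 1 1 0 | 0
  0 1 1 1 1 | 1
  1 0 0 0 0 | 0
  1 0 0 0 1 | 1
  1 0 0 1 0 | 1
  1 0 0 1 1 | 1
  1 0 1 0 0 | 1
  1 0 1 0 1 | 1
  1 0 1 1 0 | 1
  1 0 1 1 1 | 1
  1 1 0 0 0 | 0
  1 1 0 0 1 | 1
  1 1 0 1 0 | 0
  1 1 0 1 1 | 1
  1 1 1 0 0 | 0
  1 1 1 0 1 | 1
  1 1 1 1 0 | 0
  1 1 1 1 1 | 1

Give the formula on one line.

(((a & ~b) & (((~c & e) | d) | (c & ~b))) | e)

  ~b = 11111111000000001111111100000000
  (a & ~b) = 00000000000000001111111100000000
  ~c = 11110000111100001111000011110000
  (~c & e) = 01010000010100000101000001010000
  ((~c & e) | d) = 01110011011100110111001101110011
  (c & ~b) = 00001111000000000000111100000000
  (((~c & e) | d) | (c & ~b)) = 01111111011100110111111101110011
  ((a & ~b) & (((~c & e) | d) | (c & ~b))) = 00000000000000000111111100000000
  (((a & ~b) & (((~c & e) | d) | (c & ~b))) | e) = 01010101010101010111111101010101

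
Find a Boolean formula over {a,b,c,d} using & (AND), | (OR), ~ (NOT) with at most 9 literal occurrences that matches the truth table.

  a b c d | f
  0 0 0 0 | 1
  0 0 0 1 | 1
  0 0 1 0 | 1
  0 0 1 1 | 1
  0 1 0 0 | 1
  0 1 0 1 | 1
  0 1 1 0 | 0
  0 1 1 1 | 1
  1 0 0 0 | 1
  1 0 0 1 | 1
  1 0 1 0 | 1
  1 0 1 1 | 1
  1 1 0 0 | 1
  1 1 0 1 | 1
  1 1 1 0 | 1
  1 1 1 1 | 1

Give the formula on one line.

(((b | ~c) & ((~c & ~d) | a)) | (d | (~b & ~d)))

  ~c = 1100110011001100
  (b | ~c) = 1100111111001111
  ~d = 1010101010101010
  (~c & ~d) = 1000100010001000
  ((~c & ~d) | a) = 1000100011111111
  ((b | ~c) & ((~c & ~d) | a)) = 1000100011001111
  ~b = 1111000011110000
  (~b & ~d) = 1010000010100000
  (d | (~b & ~d)) = 1111010111110101
  (((b | ~c) & ((~c & ~d) | a)) | (d | (~b & ~d))) = 1111110111111111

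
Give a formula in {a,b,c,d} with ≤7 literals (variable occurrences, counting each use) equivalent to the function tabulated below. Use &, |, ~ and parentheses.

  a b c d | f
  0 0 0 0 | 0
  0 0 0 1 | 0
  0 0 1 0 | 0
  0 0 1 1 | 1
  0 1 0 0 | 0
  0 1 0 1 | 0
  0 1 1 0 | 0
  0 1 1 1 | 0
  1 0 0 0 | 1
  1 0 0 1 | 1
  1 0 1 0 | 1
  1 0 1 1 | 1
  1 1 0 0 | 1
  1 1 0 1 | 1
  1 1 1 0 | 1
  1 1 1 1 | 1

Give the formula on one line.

  (d | a) = 0101010111111111
  ~b = 1111000011110000
  (~b & c) = 0011000000110000
  ~a = 1111111100000000
  ((~b & c) & ~a) = 0011000000000000
  (a | ((~b & c) & ~a)) = 0011000011111111
  ((d | a) & (a | ((~b & c) & ~a))) = 0001000011111111

((d | a) & (a | ((~b & c) & ~a)))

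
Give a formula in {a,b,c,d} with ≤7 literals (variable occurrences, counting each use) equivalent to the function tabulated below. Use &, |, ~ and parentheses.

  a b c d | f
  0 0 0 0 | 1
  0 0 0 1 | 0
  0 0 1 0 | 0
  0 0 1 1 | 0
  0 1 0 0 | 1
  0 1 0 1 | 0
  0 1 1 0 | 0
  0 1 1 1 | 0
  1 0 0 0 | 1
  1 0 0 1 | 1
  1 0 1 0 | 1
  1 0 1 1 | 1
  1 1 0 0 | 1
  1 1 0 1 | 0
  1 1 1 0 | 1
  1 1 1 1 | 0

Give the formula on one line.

  ~d = 1010101010101010
  ~b = 1111000011110000
  (~d | ~b) = 1111101011111010
  ~c = 1100110011001100
  (~d & ~c) = 1000100010001000
  (a | (~d & ~c)) = 1000100011111111
  ((~d | ~b) & (a | (~d & ~c))) = 1000100011111010

((~d | ~b) & (a | (~d & ~c)))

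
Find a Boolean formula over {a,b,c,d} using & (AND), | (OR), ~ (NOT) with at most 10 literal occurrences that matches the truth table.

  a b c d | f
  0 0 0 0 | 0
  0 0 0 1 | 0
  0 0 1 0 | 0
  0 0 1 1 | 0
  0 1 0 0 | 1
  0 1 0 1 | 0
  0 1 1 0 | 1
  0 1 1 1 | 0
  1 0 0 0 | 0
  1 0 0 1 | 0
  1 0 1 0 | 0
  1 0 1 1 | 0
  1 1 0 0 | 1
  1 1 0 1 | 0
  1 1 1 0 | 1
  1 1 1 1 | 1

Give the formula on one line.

(((((c & b) | ~a) & a) | ~d) & ((b | d) & (~d | b)))

  (c & b) = 0000001100000011
  ~a = 1111111100000000
  ((c & b) | ~a) = 1111111100000011
  (((c & b) | ~a) & a) = 0000000000000011
  ~d = 1010101010101010
  ((((c & b) | ~a) & a) | ~d) = 1010101010101011
  (b | d) = 0101111101011111
  (~d | b) = 1010111110101111
  ((b | d) & (~d | b)) = 0000111100001111
  (((((c & b) | ~a) & a) | ~d) & ((b | d) & (~d | b))) = 0000101000001011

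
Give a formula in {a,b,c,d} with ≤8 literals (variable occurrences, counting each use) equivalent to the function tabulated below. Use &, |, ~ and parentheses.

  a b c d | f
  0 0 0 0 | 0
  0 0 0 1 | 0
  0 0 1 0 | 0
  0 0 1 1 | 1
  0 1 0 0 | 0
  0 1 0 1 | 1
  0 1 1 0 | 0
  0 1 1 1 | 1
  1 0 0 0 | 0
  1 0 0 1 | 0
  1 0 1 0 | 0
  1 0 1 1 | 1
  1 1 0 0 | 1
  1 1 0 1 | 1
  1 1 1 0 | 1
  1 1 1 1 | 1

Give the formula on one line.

  (d | a) = 0101010111111111
  (c & d) = 0001000100010001
  (b | (c & d)) = 0001111100011111
  ((d | a) & (b | (c & d))) = 0001010100011111

((d | a) & (b | (c & d)))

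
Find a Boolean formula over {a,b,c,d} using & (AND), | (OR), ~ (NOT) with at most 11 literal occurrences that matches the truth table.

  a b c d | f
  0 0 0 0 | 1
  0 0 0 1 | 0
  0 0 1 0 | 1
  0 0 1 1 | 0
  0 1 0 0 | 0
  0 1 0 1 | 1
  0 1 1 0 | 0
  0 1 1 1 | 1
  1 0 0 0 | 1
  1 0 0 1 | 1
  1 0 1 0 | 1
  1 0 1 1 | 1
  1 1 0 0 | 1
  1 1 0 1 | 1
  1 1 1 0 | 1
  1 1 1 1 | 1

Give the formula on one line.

(((~d | (~c & b)) | (a | b)) & (a | (d | ~b)))

  ~d = 1010101010101010
  ~c = 1100110011001100
  (~c & b) = 0000110000001100
  (~d | (~c & b)) = 1010111010101110
  (a | b) = 0000111111111111
  ((~d | (~c & b)) | (a | b)) = 1010111111111111
  ~b = 1111000011110000
  (d | ~b) = 1111010111110101
  (a | (d | ~b)) = 1111010111111111
  (((~d | (~c & b)) | (a | b)) & (a | (d | ~b))) = 1010010111111111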